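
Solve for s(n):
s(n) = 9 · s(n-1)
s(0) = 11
Pure geometric recurrence with ratio 9.
By induction s(n) = s(0) · (9)^n = 11 \cdot 9^{n}.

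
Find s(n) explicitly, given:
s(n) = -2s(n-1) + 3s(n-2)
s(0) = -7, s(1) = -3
Characteristic equation: x² + 2x - 3 = 0, which factors as (x - (-3))(x - (1)) = 0.
Roots r₁ = -3, r₂ = 1 (distinct).
General solution: s(n) = A·(-3)^n + B·(1)^n.
From s(0) = -7: A + B = -7.
From s(1) = -3: -3A + B = -3.
Solving: A = -1, B = -6.
So s(n) = - \left(-3\right)^{n} - 6.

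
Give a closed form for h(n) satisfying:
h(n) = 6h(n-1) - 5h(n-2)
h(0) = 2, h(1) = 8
Characteristic equation: x² - 6x + 5 = 0, which factors as (x - (1))(x - (5)) = 0.
Roots r₁ = 1, r₂ = 5 (distinct).
General solution: h(n) = A·(1)^n + B·(5)^n.
From h(0) = 2: A + B = 2.
From h(1) = 8: A + 5B = 8.
Solving: A = \frac{1}{2}, B = \frac{3}{2}.
So h(n) = \frac{3 \cdot 5^{n}}{2} + \frac{1}{2}.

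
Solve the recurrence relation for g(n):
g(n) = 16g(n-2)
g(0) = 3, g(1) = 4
Characteristic equation: x² - 16 = 0, which factors as (x - (-4))(x - (4)) = 0.
Roots r₁ = -4, r₂ = 4 (distinct).
General solution: g(n) = A·(-4)^n + B·(4)^n.
From g(0) = 3: A + B = 3.
From g(1) = 4: -4A + 4B = 4.
Solving: A = 1, B = 2.
So g(n) = \left(-4\right)^{n} + 2 \cdot 4^{n}.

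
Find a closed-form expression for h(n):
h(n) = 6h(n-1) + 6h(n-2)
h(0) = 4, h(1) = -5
Characteristic equation: x² - 6x - 6 = 0.
Discriminant Δ = (6)² + 4·(6) = 60.
Roots r₁,₂ = (6 ± √60)/2, so r₁ = 3 + \sqrt{15}, r₂ = 3 - \sqrt{15}.
General solution: h(n) = A·r₁^n + B·r₂^n.
From the initial conditions, A + B = 4 and r₁A + r₂B = -5.
Since r₁ - r₂ = √60: A = (-5 - (4)r₂)/√60 = 2 - \frac{17 \sqrt{15}}{30}, and B = 4 - A = 2 + \frac{17 \sqrt{15}}{30}.
So h(n) = \left(2 - \frac{17 \sqrt{15}}{30}\right)\left(3 + \sqrt{15}\right)^n + \left(2 + \frac{17 \sqrt{15}}{30}\right)\left(3 - \sqrt{15}\right)^n.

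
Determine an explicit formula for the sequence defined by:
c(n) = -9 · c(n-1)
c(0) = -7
Pure geometric recurrence with ratio -9.
By induction c(n) = c(0) · (-9)^n = - 7 \left(-9\right)^{n}.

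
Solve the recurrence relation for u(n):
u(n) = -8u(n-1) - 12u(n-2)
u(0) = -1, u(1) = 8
Characteristic equation: x² + 8x + 12 = 0, which factors as (x - (-6))(x - (-2)) = 0.
Roots r₁ = -6, r₂ = -2 (distinct).
General solution: u(n) = A·(-6)^n + B·(-2)^n.
From u(0) = -1: A + B = -1.
From u(1) = 8: -6A - 2B = 8.
Solving: A = - \frac{3}{2}, B = \frac{1}{2}.
So u(n) = \frac{\left(-2\right)^{n}}{2} - \frac{3 \left(-6\right)^{n}}{2}.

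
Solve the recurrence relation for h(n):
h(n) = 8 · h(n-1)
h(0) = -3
Pure geometric recurrence with ratio 8.
By induction h(n) = h(0) · (8)^n = - 3 \cdot 8^{n}.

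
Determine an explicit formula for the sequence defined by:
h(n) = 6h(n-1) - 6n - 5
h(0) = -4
First-order linear with linear forcing.
Homogeneous solution: h_h(n) = A·(6)^n.
Try particular h_p(n) = pn + q. Substituting:
  pn + q = 6(p(n-1) + q) - 6n - 5.
Matching the n-coefficient: p = 6p - 6 ⇒ p = \frac{6}{5}.
Matching constants: q = -6p + 6q - 5 ⇒ q = \frac{61}{25}.
General: h(n) = A·(6)^n + \frac{6 n}{5} + \frac{61}{25}.
Apply h(0) = -4: A + \frac{61}{25} = -4 ⇒ A = - \frac{161}{25}.
So h(n) = - \frac{161 \cdot 6^{n}}{25} + \frac{6 n}{5} + \frac{61}{25}.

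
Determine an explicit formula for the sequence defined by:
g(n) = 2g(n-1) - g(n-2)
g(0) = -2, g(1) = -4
Characteristic equation: x² - 2x + 1 = 0, which is (x - (1))².
Repeated root r = 1.
General solution: g(n) = (A + Bn)·(1)^n.
From g(0) = -2: A = -2.
From g(1) = -4: (A + B)·(1) = -4 ⇒ B = -2.
So g(n) = \left(- 2 n - 2\right) \cdot (1)^n.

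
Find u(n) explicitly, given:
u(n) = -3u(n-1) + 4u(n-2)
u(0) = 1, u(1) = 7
Characteristic equation: x² + 3x - 4 = 0, which factors as (x - (-4))(x - (1)) = 0.
Roots r₁ = -4, r₂ = 1 (distinct).
General solution: u(n) = A·(-4)^n + B·(1)^n.
From u(0) = 1: A + B = 1.
From u(1) = 7: -4A + B = 7.
Solving: A = - \frac{6}{5}, B = \frac{11}{5}.
So u(n) = \frac{11}{5} - \frac{6 \left(-4\right)^{n}}{5}.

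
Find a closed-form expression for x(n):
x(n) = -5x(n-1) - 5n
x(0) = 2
First-order linear with linear forcing.
Homogeneous solution: x_h(n) = A·(-5)^n.
Try particular x_p(n) = pn + q. Substituting:
  pn + q = -5(p(n-1) + q) - 5n.
Matching the n-coefficient: p = -5p - 5 ⇒ p = - \frac{5}{6}.
Matching constants: q = 5p - 5q ⇒ q = - \frac{25}{36}.
General: x(n) = A·(-5)^n - \frac{5 n}{6} - \frac{25}{36}.
Apply x(0) = 2: A - \frac{25}{36} = 2 ⇒ A = \frac{97}{36}.
So x(n) = \frac{97 \left(-5\right)^{n}}{36} - \frac{5 n}{6} - \frac{25}{36}.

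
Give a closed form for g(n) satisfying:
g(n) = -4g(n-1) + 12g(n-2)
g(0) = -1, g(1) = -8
Characteristic equation: x² + 4x - 12 = 0, which factors as (x - (-6))(x - (2)) = 0.
Roots r₁ = -6, r₂ = 2 (distinct).
General solution: g(n) = A·(-6)^n + B·(2)^n.
From g(0) = -1: A + B = -1.
From g(1) = -8: -6A + 2B = -8.
Solving: A = \frac{3}{4}, B = - \frac{7}{4}.
So g(n) = \frac{3 \left(-6\right)^{n}}{4} - \frac{7 \cdot 2^{n}}{4}.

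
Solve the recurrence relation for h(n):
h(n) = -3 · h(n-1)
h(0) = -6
Pure geometric recurrence with ratio -3.
By induction h(n) = h(0) · (-3)^n = - 6 \left(-3\right)^{n}.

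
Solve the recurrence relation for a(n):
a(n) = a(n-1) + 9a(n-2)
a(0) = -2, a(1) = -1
Characteristic equation: x² - x - 9 = 0.
Discriminant Δ = (1)² + 4·(9) = 37.
Roots r₁,₂ = (1 ± √37)/2, so r₁ = \frac{1}{2} + \frac{\sqrt{37}}{2}, r₂ = \frac{1}{2} - \frac{\sqrt{37}}{2}.
General solution: a(n) = A·r₁^n + B·r₂^n.
From the initial conditions, A + B = -2 and r₁A + r₂B = -1.
Since r₁ - r₂ = √37: A = (-1 - (-2)r₂)/√37 = -1, and B = -2 - A = -1.
So a(n) = \left(-1\right)\left(\frac{1}{2} + \frac{\sqrt{37}}{2}\right)^n + \left(-1\right)\left(\frac{1}{2} - \frac{\sqrt{37}}{2}\right)^n.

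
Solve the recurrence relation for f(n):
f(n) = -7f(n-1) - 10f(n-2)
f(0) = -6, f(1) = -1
Characteristic equation: x² + 7x + 10 = 0, which factors as (x - (-2))(x - (-5)) = 0.
Roots r₁ = -2, r₂ = -5 (distinct).
General solution: f(n) = A·(-2)^n + B·(-5)^n.
From f(0) = -6: A + B = -6.
From f(1) = -1: -2A - 5B = -1.
Solving: A = - \frac{31}{3}, B = \frac{13}{3}.
So f(n) = - \frac{31 \left(-2\right)^{n}}{3} + \frac{13 \left(-5\right)^{n}}{3}.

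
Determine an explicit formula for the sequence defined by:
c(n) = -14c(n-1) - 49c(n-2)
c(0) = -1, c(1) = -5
Characteristic equation: x² + 14x + 49 = 0, which is (x - (-7))².
Repeated root r = -7.
General solution: c(n) = (A + Bn)·(-7)^n.
From c(0) = -1: A = -1.
From c(1) = -5: (A + B)·(-7) = -5 ⇒ B = \frac{12}{7}.
So c(n) = \left(\frac{12 n}{7} - 1\right) \cdot (-7)^n.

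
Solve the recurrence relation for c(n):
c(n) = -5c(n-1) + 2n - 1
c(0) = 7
First-order linear with linear forcing.
Homogeneous solution: c_h(n) = A·(-5)^n.
Try particular c_p(n) = pn + q. Substituting:
  pn + q = -5(p(n-1) + q) + 2n - 1.
Matching the n-coefficient: p = -5p + 2 ⇒ p = \frac{1}{3}.
Matching constants: q = 5p - 5q - 1 ⇒ q = \frac{1}{9}.
General: c(n) = A·(-5)^n + \frac{n}{3} + \frac{1}{9}.
Apply c(0) = 7: A + \frac{1}{9} = 7 ⇒ A = \frac{62}{9}.
So c(n) = \frac{62 \left(-5\right)^{n}}{9} + \frac{n}{3} + \frac{1}{9}.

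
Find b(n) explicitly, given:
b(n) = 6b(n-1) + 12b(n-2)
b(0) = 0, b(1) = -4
Characteristic equation: x² - 6x - 12 = 0.
Discriminant Δ = (6)² + 4·(12) = 84.
Roots r₁,₂ = (6 ± √84)/2, so r₁ = 3 + \sqrt{21}, r₂ = 3 - \sqrt{21}.
General solution: b(n) = A·r₁^n + B·r₂^n.
From the initial conditions, A + B = 0 and r₁A + r₂B = -4.
Since r₁ - r₂ = √84: A = (-4 - (0)r₂)/√84 = - \frac{2 \sqrt{21}}{21}, and B = 0 - A = \frac{2 \sqrt{21}}{21}.
So b(n) = \left(- \frac{2 \sqrt{21}}{21}\right)\left(3 + \sqrt{21}\right)^n + \left(\frac{2 \sqrt{21}}{21}\right)\left(3 - \sqrt{21}\right)^n.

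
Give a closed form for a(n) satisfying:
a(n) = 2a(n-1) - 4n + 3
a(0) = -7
First-order linear with linear forcing.
Homogeneous solution: a_h(n) = A·(2)^n.
Try particular a_p(n) = pn + q. Substituting:
  pn + q = 2(p(n-1) + q) - 4n + 3.
Matching the n-coefficient: p = 2p - 4 ⇒ p = 4.
Matching constants: q = -2p + 2q + 3 ⇒ q = 5.
General: a(n) = A·(2)^n + 4 n + 5.
Apply a(0) = -7: A + 5 = -7 ⇒ A = -12.
So a(n) = - 12 \cdot 2^{n} + 4 n + 5.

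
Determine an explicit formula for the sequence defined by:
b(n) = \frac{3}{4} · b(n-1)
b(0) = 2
Pure geometric recurrence with ratio \frac{3}{4}.
By induction b(n) = b(0) · (\frac{3}{4})^n = 2 \left(\frac{3}{4}\right)^{n}.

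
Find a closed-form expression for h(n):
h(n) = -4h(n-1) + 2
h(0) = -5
First-order linear non-homogeneous.
Homogeneous solution: h_h(n) = A·(-4)^n.
Try constant particular solution h_p = K: K = -4K + 2 ⇒ K = \frac{2}{5}.
General: h(n) = A·(-4)^n + \frac{2}{5}.
Apply h(0) = -5: A + \frac{2}{5} = -5 ⇒ A = - \frac{27}{5}.
So h(n) = \frac{2}{5} - \frac{27 \left(-4\right)^{n}}{5}.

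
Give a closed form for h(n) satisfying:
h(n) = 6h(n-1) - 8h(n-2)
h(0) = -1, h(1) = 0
Characteristic equation: x² - 6x + 8 = 0, which factors as (x - (2))(x - (4)) = 0.
Roots r₁ = 2, r₂ = 4 (distinct).
General solution: h(n) = A·(2)^n + B·(4)^n.
From h(0) = -1: A + B = -1.
From h(1) = 0: 2A + 4B = 0.
Solving: A = -2, B = 1.
So h(n) = - 2 \cdot 2^{n} + 4^{n}.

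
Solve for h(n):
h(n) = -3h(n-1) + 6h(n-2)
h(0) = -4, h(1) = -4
Characteristic equation: x² + 3x - 6 = 0.
Discriminant Δ = (-3)² + 4·(6) = 33.
Roots r₁,₂ = (-3 ± √33)/2, so r₁ = - \frac{3}{2} + \frac{\sqrt{33}}{2}, r₂ = - \frac{\sqrt{33}}{2} - \frac{3}{2}.
General solution: h(n) = A·r₁^n + B·r₂^n.
From the initial conditions, A + B = -4 and r₁A + r₂B = -4.
Since r₁ - r₂ = √33: A = (-4 - (-4)r₂)/√33 = -2 - \frac{10 \sqrt{33}}{33}, and B = -4 - A = -2 + \frac{10 \sqrt{33}}{33}.
So h(n) = \left(-2 - \frac{10 \sqrt{33}}{33}\right)\left(- \frac{3}{2} + \frac{\sqrt{33}}{2}\right)^n + \left(-2 + \frac{10 \sqrt{33}}{33}\right)\left(- \frac{\sqrt{33}}{2} - \frac{3}{2}\right)^n.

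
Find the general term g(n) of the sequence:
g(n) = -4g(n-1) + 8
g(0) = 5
First-order linear non-homogeneous.
Homogeneous solution: g_h(n) = A·(-4)^n.
Try constant particular solution g_p = K: K = -4K + 8 ⇒ K = \frac{8}{5}.
General: g(n) = A·(-4)^n + \frac{8}{5}.
Apply g(0) = 5: A + \frac{8}{5} = 5 ⇒ A = \frac{17}{5}.
So g(n) = \frac{17 \left(-4\right)^{n}}{5} + \frac{8}{5}.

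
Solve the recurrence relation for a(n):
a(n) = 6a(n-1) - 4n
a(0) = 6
First-order linear with linear forcing.
Homogeneous solution: a_h(n) = A·(6)^n.
Try particular a_p(n) = pn + q. Substituting:
  pn + q = 6(p(n-1) + q) - 4n.
Matching the n-coefficient: p = 6p - 4 ⇒ p = \frac{4}{5}.
Matching constants: q = -6p + 6q ⇒ q = \frac{24}{25}.
General: a(n) = A·(6)^n + \frac{4 n}{5} + \frac{24}{25}.
Apply a(0) = 6: A + \frac{24}{25} = 6 ⇒ A = \frac{126}{25}.
So a(n) = \frac{126 \cdot 6^{n}}{25} + \frac{4 n}{5} + \frac{24}{25}.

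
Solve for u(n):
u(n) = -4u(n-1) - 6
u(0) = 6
First-order linear non-homogeneous.
Homogeneous solution: u_h(n) = A·(-4)^n.
Try constant particular solution u_p = K: K = -4K - 6 ⇒ K = - \frac{6}{5}.
General: u(n) = A·(-4)^n - \frac{6}{5}.
Apply u(0) = 6: A - \frac{6}{5} = 6 ⇒ A = \frac{36}{5}.
So u(n) = \frac{36 \left(-4\right)^{n}}{5} - \frac{6}{5}.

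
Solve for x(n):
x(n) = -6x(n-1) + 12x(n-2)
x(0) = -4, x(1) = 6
Characteristic equation: x² + 6x - 12 = 0.
Discriminant Δ = (-6)² + 4·(12) = 84.
Roots r₁,₂ = (-6 ± √84)/2, so r₁ = -3 + \sqrt{21}, r₂ = - \sqrt{21} - 3.
General solution: x(n) = A·r₁^n + B·r₂^n.
From the initial conditions, A + B = -4 and r₁A + r₂B = 6.
Since r₁ - r₂ = √84: A = (6 - (-4)r₂)/√84 = -2 - \frac{\sqrt{21}}{7}, and B = -4 - A = -2 + \frac{\sqrt{21}}{7}.
So x(n) = \left(-2 - \frac{\sqrt{21}}{7}\right)\left(-3 + \sqrt{21}\right)^n + \left(-2 + \frac{\sqrt{21}}{7}\right)\left(- \sqrt{21} - 3\right)^n.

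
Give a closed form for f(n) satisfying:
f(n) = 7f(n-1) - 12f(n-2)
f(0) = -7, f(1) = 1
Characteristic equation: x² - 7x + 12 = 0, which factors as (x - (4))(x - (3)) = 0.
Roots r₁ = 4, r₂ = 3 (distinct).
General solution: f(n) = A·(4)^n + B·(3)^n.
From f(0) = -7: A + B = -7.
From f(1) = 1: 4A + 3B = 1.
Solving: A = 22, B = -29.
So f(n) = - 29 \cdot 3^{n} + 22 \cdot 4^{n}.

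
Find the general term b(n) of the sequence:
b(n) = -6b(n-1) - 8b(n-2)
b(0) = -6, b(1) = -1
Characteristic equation: x² + 6x + 8 = 0, which factors as (x - (-4))(x - (-2)) = 0.
Roots r₁ = -4, r₂ = -2 (distinct).
General solution: b(n) = A·(-4)^n + B·(-2)^n.
From b(0) = -6: A + B = -6.
From b(1) = -1: -4A - 2B = -1.
Solving: A = \frac{13}{2}, B = - \frac{25}{2}.
So b(n) = - \frac{25 \left(-2\right)^{n}}{2} + \frac{13 \left(-4\right)^{n}}{2}.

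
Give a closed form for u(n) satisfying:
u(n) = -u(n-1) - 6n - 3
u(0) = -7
First-order linear with linear forcing.
Homogeneous solution: u_h(n) = A·(-1)^n.
Try particular u_p(n) = pn + q. Substituting:
  pn + q = -(p(n-1) + q) - 6n - 3.
Matching the n-coefficient: p = -p - 6 ⇒ p = -3.
Matching constants: q = p - q - 3 ⇒ q = -3.
General: u(n) = A·(-1)^n - 3 n - 3.
Apply u(0) = -7: A - 3 = -7 ⇒ A = -4.
So u(n) = - 4 \left(-1\right)^{n} - 3 n - 3.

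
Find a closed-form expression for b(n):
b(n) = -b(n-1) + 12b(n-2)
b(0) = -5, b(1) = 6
Characteristic equation: x² + x - 12 = 0, which factors as (x - (-4))(x - (3)) = 0.
Roots r₁ = -4, r₂ = 3 (distinct).
General solution: b(n) = A·(-4)^n + B·(3)^n.
From b(0) = -5: A + B = -5.
From b(1) = 6: -4A + 3B = 6.
Solving: A = -3, B = -2.
So b(n) = - 3 \left(-4\right)^{n} - 2 \cdot 3^{n}.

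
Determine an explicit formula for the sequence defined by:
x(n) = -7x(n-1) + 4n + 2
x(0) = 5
First-order linear with linear forcing.
Homogeneous solution: x_h(n) = A·(-7)^n.
Try particular x_p(n) = pn + q. Substituting:
  pn + q = -7(p(n-1) + q) + 4n + 2.
Matching the n-coefficient: p = -7p + 4 ⇒ p = \frac{1}{2}.
Matching constants: q = 7p - 7q + 2 ⇒ q = \frac{11}{16}.
General: x(n) = A·(-7)^n + \frac{n}{2} + \frac{11}{16}.
Apply x(0) = 5: A + \frac{11}{16} = 5 ⇒ A = \frac{69}{16}.
So x(n) = \frac{69 \left(-7\right)^{n}}{16} + \frac{n}{2} + \frac{11}{16}.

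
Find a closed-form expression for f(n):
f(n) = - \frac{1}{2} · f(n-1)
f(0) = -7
Pure geometric recurrence with ratio - \frac{1}{2}.
By induction f(n) = f(0) · (- \frac{1}{2})^n = - 7 \left(- \frac{1}{2}\right)^{n}.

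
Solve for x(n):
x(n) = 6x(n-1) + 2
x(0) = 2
First-order linear non-homogeneous.
Homogeneous solution: x_h(n) = A·(6)^n.
Try constant particular solution x_p = K: K = 6K + 2 ⇒ K = - \frac{2}{5}.
General: x(n) = A·(6)^n - \frac{2}{5}.
Apply x(0) = 2: A - \frac{2}{5} = 2 ⇒ A = \frac{12}{5}.
So x(n) = \frac{12 \cdot 6^{n}}{5} - \frac{2}{5}.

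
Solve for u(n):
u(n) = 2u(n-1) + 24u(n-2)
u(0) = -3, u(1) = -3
Characteristic equation: x² - 2x - 24 = 0, which factors as (x - (6))(x - (-4)) = 0.
Roots r₁ = 6, r₂ = -4 (distinct).
General solution: u(n) = A·(6)^n + B·(-4)^n.
From u(0) = -3: A + B = -3.
From u(1) = -3: 6A - 4B = -3.
Solving: A = - \frac{3}{2}, B = - \frac{3}{2}.
So u(n) = - \frac{3 \left(-4\right)^{n}}{2} - \frac{3 \cdot 6^{n}}{2}.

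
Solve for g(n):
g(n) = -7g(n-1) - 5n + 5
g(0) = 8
First-order linear with linear forcing.
Homogeneous solution: g_h(n) = A·(-7)^n.
Try particular g_p(n) = pn + q. Substituting:
  pn + q = -7(p(n-1) + q) - 5n + 5.
Matching the n-coefficient: p = -7p - 5 ⇒ p = - \frac{5}{8}.
Matching constants: q = 7p - 7q + 5 ⇒ q = \frac{5}{64}.
General: g(n) = A·(-7)^n - \frac{5 n}{8} + \frac{5}{64}.
Apply g(0) = 8: A + \frac{5}{64} = 8 ⇒ A = \frac{507}{64}.
So g(n) = \frac{507 \left(-7\right)^{n}}{64} - \frac{5 n}{8} + \frac{5}{64}.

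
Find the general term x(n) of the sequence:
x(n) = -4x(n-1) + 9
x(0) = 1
First-order linear non-homogeneous.
Homogeneous solution: x_h(n) = A·(-4)^n.
Try constant particular solution x_p = K: K = -4K + 9 ⇒ K = \frac{9}{5}.
General: x(n) = A·(-4)^n + \frac{9}{5}.
Apply x(0) = 1: A + \frac{9}{5} = 1 ⇒ A = - \frac{4}{5}.
So x(n) = \frac{9}{5} - \frac{4 \left(-4\right)^{n}}{5}.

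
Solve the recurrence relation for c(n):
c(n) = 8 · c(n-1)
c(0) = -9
Pure geometric recurrence with ratio 8.
By induction c(n) = c(0) · (8)^n = - 9 \cdot 8^{n}.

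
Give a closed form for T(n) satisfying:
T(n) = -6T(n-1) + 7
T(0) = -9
First-order linear non-homogeneous.
Homogeneous solution: T_h(n) = A·(-6)^n.
Try constant particular solution T_p = K: K = -6K + 7 ⇒ K = 1.
General: T(n) = A·(-6)^n + 1.
Apply T(0) = -9: A + 1 = -9 ⇒ A = -10.
So T(n) = 1 - 10 \left(-6\right)^{n}.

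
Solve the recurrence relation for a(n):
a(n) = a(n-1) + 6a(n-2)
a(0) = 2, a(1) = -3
Characteristic equation: x² - x - 6 = 0, which factors as (x - (3))(x - (-2)) = 0.
Roots r₁ = 3, r₂ = -2 (distinct).
General solution: a(n) = A·(3)^n + B·(-2)^n.
From a(0) = 2: A + B = 2.
From a(1) = -3: 3A - 2B = -3.
Solving: A = \frac{1}{5}, B = \frac{9}{5}.
So a(n) = \frac{9 \left(-2\right)^{n}}{5} + \frac{3^{n}}{5}.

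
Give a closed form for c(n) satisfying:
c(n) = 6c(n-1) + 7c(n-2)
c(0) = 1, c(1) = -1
Characteristic equation: x² - 6x - 7 = 0, which factors as (x - (-1))(x - (7)) = 0.
Roots r₁ = -1, r₂ = 7 (distinct).
General solution: c(n) = A·(-1)^n + B·(7)^n.
From c(0) = 1: A + B = 1.
From c(1) = -1: -A + 7B = -1.
Solving: A = 1, B = 0.
So c(n) = \left(-1\right)^{n}.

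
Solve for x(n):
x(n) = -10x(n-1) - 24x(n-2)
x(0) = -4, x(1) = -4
Characteristic equation: x² + 10x + 24 = 0, which factors as (x - (-4))(x - (-6)) = 0.
Roots r₁ = -4, r₂ = -6 (distinct).
General solution: x(n) = A·(-4)^n + B·(-6)^n.
From x(0) = -4: A + B = -4.
From x(1) = -4: -4A - 6B = -4.
Solving: A = -14, B = 10.
So x(n) = - 14 \left(-4\right)^{n} + 10 \left(-6\right)^{n}.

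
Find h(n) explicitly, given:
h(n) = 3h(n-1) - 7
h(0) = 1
First-order linear non-homogeneous.
Homogeneous solution: h_h(n) = A·(3)^n.
Try constant particular solution h_p = K: K = 3K - 7 ⇒ K = \frac{7}{2}.
General: h(n) = A·(3)^n + \frac{7}{2}.
Apply h(0) = 1: A + \frac{7}{2} = 1 ⇒ A = - \frac{5}{2}.
So h(n) = \frac{7}{2} - \frac{5 \cdot 3^{n}}{2}.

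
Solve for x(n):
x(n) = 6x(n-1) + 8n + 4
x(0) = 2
First-order linear with linear forcing.
Homogeneous solution: x_h(n) = A·(6)^n.
Try particular x_p(n) = pn + q. Substituting:
  pn + q = 6(p(n-1) + q) + 8n + 4.
Matching the n-coefficient: p = 6p + 8 ⇒ p = - \frac{8}{5}.
Matching constants: q = -6p + 6q + 4 ⇒ q = - \frac{68}{25}.
General: x(n) = A·(6)^n - \frac{8 n}{5} - \frac{68}{25}.
Apply x(0) = 2: A - \frac{68}{25} = 2 ⇒ A = \frac{118}{25}.
So x(n) = \frac{118 \cdot 6^{n}}{25} - \frac{8 n}{5} - \frac{68}{25}.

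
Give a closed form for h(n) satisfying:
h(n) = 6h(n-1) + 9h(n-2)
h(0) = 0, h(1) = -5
Characteristic equation: x² - 6x - 9 = 0.
Discriminant Δ = (6)² + 4·(9) = 72.
Roots r₁,₂ = (6 ± √72)/2, so r₁ = 3 + 3 \sqrt{2}, r₂ = 3 - 3 \sqrt{2}.
General solution: h(n) = A·r₁^n + B·r₂^n.
From the initial conditions, A + B = 0 and r₁A + r₂B = -5.
Since r₁ - r₂ = √72: A = (-5 - (0)r₂)/√72 = - \frac{5 \sqrt{2}}{12}, and B = 0 - A = \frac{5 \sqrt{2}}{12}.
So h(n) = \left(- \frac{5 \sqrt{2}}{12}\right)\left(3 + 3 \sqrt{2}\right)^n + \left(\frac{5 \sqrt{2}}{12}\right)\left(3 - 3 \sqrt{2}\right)^n.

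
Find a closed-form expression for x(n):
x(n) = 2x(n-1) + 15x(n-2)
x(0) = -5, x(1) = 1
Characteristic equation: x² - 2x - 15 = 0, which factors as (x - (5))(x - (-3)) = 0.
Roots r₁ = 5, r₂ = -3 (distinct).
General solution: x(n) = A·(5)^n + B·(-3)^n.
From x(0) = -5: A + B = -5.
From x(1) = 1: 5A - 3B = 1.
Solving: A = - \frac{7}{4}, B = - \frac{13}{4}.
So x(n) = - \frac{13 \left(-3\right)^{n}}{4} - \frac{7 \cdot 5^{n}}{4}.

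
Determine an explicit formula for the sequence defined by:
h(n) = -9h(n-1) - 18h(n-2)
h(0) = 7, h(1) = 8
Characteristic equation: x² + 9x + 18 = 0, which factors as (x - (-6))(x - (-3)) = 0.
Roots r₁ = -6, r₂ = -3 (distinct).
General solution: h(n) = A·(-6)^n + B·(-3)^n.
From h(0) = 7: A + B = 7.
From h(1) = 8: -6A - 3B = 8.
Solving: A = - \frac{29}{3}, B = \frac{50}{3}.
So h(n) = \frac{50 \left(-3\right)^{n}}{3} - \frac{29 \left(-6\right)^{n}}{3}.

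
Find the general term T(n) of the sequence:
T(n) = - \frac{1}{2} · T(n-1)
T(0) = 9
Pure geometric recurrence with ratio - \frac{1}{2}.
By induction T(n) = T(0) · (- \frac{1}{2})^n = 9 \left(- \frac{1}{2}\right)^{n}.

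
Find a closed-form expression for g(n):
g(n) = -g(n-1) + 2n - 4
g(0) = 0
First-order linear with linear forcing.
Homogeneous solution: g_h(n) = A·(-1)^n.
Try particular g_p(n) = pn + q. Substituting:
  pn + q = -(p(n-1) + q) + 2n - 4.
Matching the n-coefficient: p = -p + 2 ⇒ p = 1.
Matching constants: q = p - q - 4 ⇒ q = - \frac{3}{2}.
General: g(n) = A·(-1)^n + n - \frac{3}{2}.
Apply g(0) = 0: A - \frac{3}{2} = 0 ⇒ A = \frac{3}{2}.
So g(n) = \frac{3 \left(-1\right)^{n}}{2} + n - \frac{3}{2}.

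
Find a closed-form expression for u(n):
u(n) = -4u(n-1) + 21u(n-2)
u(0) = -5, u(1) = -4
Characteristic equation: x² + 4x - 21 = 0, which factors as (x - (-7))(x - (3)) = 0.
Roots r₁ = -7, r₂ = 3 (distinct).
General solution: u(n) = A·(-7)^n + B·(3)^n.
From u(0) = -5: A + B = -5.
From u(1) = -4: -7A + 3B = -4.
Solving: A = - \frac{11}{10}, B = - \frac{39}{10}.
So u(n) = - \frac{11 \left(-7\right)^{n}}{10} - \frac{39 \cdot 3^{n}}{10}.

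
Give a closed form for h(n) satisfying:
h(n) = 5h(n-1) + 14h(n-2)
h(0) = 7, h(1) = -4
Characteristic equation: x² - 5x - 14 = 0, which factors as (x - (7))(x - (-2)) = 0.
Roots r₁ = 7, r₂ = -2 (distinct).
General solution: h(n) = A·(7)^n + B·(-2)^n.
From h(0) = 7: A + B = 7.
From h(1) = -4: 7A - 2B = -4.
Solving: A = \frac{10}{9}, B = \frac{53}{9}.
So h(n) = \frac{53 \left(-2\right)^{n}}{9} + \frac{10 \cdot 7^{n}}{9}.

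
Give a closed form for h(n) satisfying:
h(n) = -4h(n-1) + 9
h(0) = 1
First-order linear non-homogeneous.
Homogeneous solution: h_h(n) = A·(-4)^n.
Try constant particular solution h_p = K: K = -4K + 9 ⇒ K = \frac{9}{5}.
General: h(n) = A·(-4)^n + \frac{9}{5}.
Apply h(0) = 1: A + \frac{9}{5} = 1 ⇒ A = - \frac{4}{5}.
So h(n) = \frac{9}{5} - \frac{4 \left(-4\right)^{n}}{5}.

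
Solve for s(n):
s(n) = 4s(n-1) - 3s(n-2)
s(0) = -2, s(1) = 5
Characteristic equation: x² - 4x + 3 = 0, which factors as (x - (3))(x - (1)) = 0.
Roots r₁ = 3, r₂ = 1 (distinct).
General solution: s(n) = A·(3)^n + B·(1)^n.
From s(0) = -2: A + B = -2.
From s(1) = 5: 3A + B = 5.
Solving: A = \frac{7}{2}, B = - \frac{11}{2}.
So s(n) = \frac{7 \cdot 3^{n}}{2} - \frac{11}{2}.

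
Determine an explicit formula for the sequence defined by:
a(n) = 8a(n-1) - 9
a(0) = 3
First-order linear non-homogeneous.
Homogeneous solution: a_h(n) = A·(8)^n.
Try constant particular solution a_p = K: K = 8K - 9 ⇒ K = \frac{9}{7}.
General: a(n) = A·(8)^n + \frac{9}{7}.
Apply a(0) = 3: A + \frac{9}{7} = 3 ⇒ A = \frac{12}{7}.
So a(n) = \frac{12 \cdot 8^{n}}{7} + \frac{9}{7}.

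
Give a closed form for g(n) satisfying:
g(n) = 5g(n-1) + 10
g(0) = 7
First-order linear non-homogeneous.
Homogeneous solution: g_h(n) = A·(5)^n.
Try constant particular solution g_p = K: K = 5K + 10 ⇒ K = - \frac{5}{2}.
General: g(n) = A·(5)^n - \frac{5}{2}.
Apply g(0) = 7: A - \frac{5}{2} = 7 ⇒ A = \frac{19}{2}.
So g(n) = \frac{19 \cdot 5^{n}}{2} - \frac{5}{2}.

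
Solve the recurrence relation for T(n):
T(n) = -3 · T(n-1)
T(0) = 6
Pure geometric recurrence with ratio -3.
By induction T(n) = T(0) · (-3)^n = 6 \left(-3\right)^{n}.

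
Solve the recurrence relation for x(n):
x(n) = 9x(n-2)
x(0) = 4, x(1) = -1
Characteristic equation: x² - 9 = 0, which factors as (x - (-3))(x - (3)) = 0.
Roots r₁ = -3, r₂ = 3 (distinct).
General solution: x(n) = A·(-3)^n + B·(3)^n.
From x(0) = 4: A + B = 4.
From x(1) = -1: -3A + 3B = -1.
Solving: A = \frac{13}{6}, B = \frac{11}{6}.
So x(n) = \frac{13 \left(-3\right)^{n}}{6} + \frac{11 \cdot 3^{n}}{6}.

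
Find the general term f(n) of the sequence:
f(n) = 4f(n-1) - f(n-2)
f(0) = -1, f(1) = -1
Characteristic equation: x² - 4x + 1 = 0.
Discriminant Δ = (4)² + 4·(-1) = 12.
Roots r₁,₂ = (4 ± √12)/2, so r₁ = \sqrt{3} + 2, r₂ = 2 - \sqrt{3}.
General solution: f(n) = A·r₁^n + B·r₂^n.
From the initial conditions, A + B = -1 and r₁A + r₂B = -1.
Since r₁ - r₂ = √12: A = (-1 - (-1)r₂)/√12 = - \frac{1}{2} + \frac{\sqrt{3}}{6}, and B = -1 - A = - \frac{1}{2} - \frac{\sqrt{3}}{6}.
So f(n) = \left(- \frac{1}{2} + \frac{\sqrt{3}}{6}\right)\left(\sqrt{3} + 2\right)^n + \left(- \frac{1}{2} - \frac{\sqrt{3}}{6}\right)\left(2 - \sqrt{3}\right)^n.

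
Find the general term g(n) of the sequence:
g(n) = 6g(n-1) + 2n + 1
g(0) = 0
First-order linear with linear forcing.
Homogeneous solution: g_h(n) = A·(6)^n.
Try particular g_p(n) = pn + q. Substituting:
  pn + q = 6(p(n-1) + q) + 2n + 1.
Matching the n-coefficient: p = 6p + 2 ⇒ p = - \frac{2}{5}.
Matching constants: q = -6p + 6q + 1 ⇒ q = - \frac{17}{25}.
General: g(n) = A·(6)^n - \frac{2 n}{5} - \frac{17}{25}.
Apply g(0) = 0: A - \frac{17}{25} = 0 ⇒ A = \frac{17}{25}.
So g(n) = \frac{17 \cdot 6^{n}}{25} - \frac{2 n}{5} - \frac{17}{25}.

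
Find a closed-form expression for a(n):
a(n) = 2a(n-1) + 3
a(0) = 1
First-order linear non-homogeneous.
Homogeneous solution: a_h(n) = A·(2)^n.
Try constant particular solution a_p = K: K = 2K + 3 ⇒ K = -3.
General: a(n) = A·(2)^n - 3.
Apply a(0) = 1: A - 3 = 1 ⇒ A = 4.
So a(n) = 4 \cdot 2^{n} - 3.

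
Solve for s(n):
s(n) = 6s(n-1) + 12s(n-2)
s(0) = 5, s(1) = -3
Characteristic equation: x² - 6x - 12 = 0.
Discriminant Δ = (6)² + 4·(12) = 84.
Roots r₁,₂ = (6 ± √84)/2, so r₁ = 3 + \sqrt{21}, r₂ = 3 - \sqrt{21}.
General solution: s(n) = A·r₁^n + B·r₂^n.
From the initial conditions, A + B = 5 and r₁A + r₂B = -3.
Since r₁ - r₂ = √84: A = (-3 - (5)r₂)/√84 = \frac{5}{2} - \frac{3 \sqrt{21}}{7}, and B = 5 - A = \frac{3 \sqrt{21}}{7} + \frac{5}{2}.
So s(n) = \left(\frac{5}{2} - \frac{3 \sqrt{21}}{7}\right)\left(3 + \sqrt{21}\right)^n + \left(\frac{3 \sqrt{21}}{7} + \frac{5}{2}\right)\left(3 - \sqrt{21}\right)^n.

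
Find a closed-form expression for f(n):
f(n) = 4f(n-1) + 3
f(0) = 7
First-order linear non-homogeneous.
Homogeneous solution: f_h(n) = A·(4)^n.
Try constant particular solution f_p = K: K = 4K + 3 ⇒ K = -1.
General: f(n) = A·(4)^n - 1.
Apply f(0) = 7: A - 1 = 7 ⇒ A = 8.
So f(n) = 8 \cdot 4^{n} - 1.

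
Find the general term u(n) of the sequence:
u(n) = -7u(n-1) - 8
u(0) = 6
First-order linear non-homogeneous.
Homogeneous solution: u_h(n) = A·(-7)^n.
Try constant particular solution u_p = K: K = -7K - 8 ⇒ K = -1.
General: u(n) = A·(-7)^n - 1.
Apply u(0) = 6: A - 1 = 6 ⇒ A = 7.
So u(n) = 7 \left(-7\right)^{n} - 1.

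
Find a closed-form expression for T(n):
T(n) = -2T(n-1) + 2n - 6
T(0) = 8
First-order linear with linear forcing.
Homogeneous solution: T_h(n) = A·(-2)^n.
Try particular T_p(n) = pn + q. Substituting:
  pn + q = -2(p(n-1) + q) + 2n - 6.
Matching the n-coefficient: p = -2p + 2 ⇒ p = \frac{2}{3}.
Matching constants: q = 2p - 2q - 6 ⇒ q = - \frac{14}{9}.
General: T(n) = A·(-2)^n + \frac{2 n}{3} - \frac{14}{9}.
Apply T(0) = 8: A - \frac{14}{9} = 8 ⇒ A = \frac{86}{9}.
So T(n) = \frac{86 \left(-2\right)^{n}}{9} + \frac{2 n}{3} - \frac{14}{9}.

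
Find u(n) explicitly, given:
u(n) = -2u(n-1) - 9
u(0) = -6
First-order linear non-homogeneous.
Homogeneous solution: u_h(n) = A·(-2)^n.
Try constant particular solution u_p = K: K = -2K - 9 ⇒ K = -3.
General: u(n) = A·(-2)^n - 3.
Apply u(0) = -6: A - 3 = -6 ⇒ A = -3.
So u(n) = - 3 \left(-2\right)^{n} - 3.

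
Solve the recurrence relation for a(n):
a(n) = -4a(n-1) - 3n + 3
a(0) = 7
First-order linear with linear forcing.
Homogeneous solution: a_h(n) = A·(-4)^n.
Try particular a_p(n) = pn + q. Substituting:
  pn + q = -4(p(n-1) + q) - 3n + 3.
Matching the n-coefficient: p = -4p - 3 ⇒ p = - \frac{3}{5}.
Matching constants: q = 4p - 4q + 3 ⇒ q = \frac{3}{25}.
General: a(n) = A·(-4)^n - \frac{3 n}{5} + \frac{3}{25}.
Apply a(0) = 7: A + \frac{3}{25} = 7 ⇒ A = \frac{172}{25}.
So a(n) = \frac{172 \left(-4\right)^{n}}{25} - \frac{3 n}{5} + \frac{3}{25}.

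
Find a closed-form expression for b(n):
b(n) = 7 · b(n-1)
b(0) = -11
Pure geometric recurrence with ratio 7.
By induction b(n) = b(0) · (7)^n = - 11 \cdot 7^{n}.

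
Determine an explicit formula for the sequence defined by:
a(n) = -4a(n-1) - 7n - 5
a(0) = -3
First-order linear with linear forcing.
Homogeneous solution: a_h(n) = A·(-4)^n.
Try particular a_p(n) = pn + q. Substituting:
  pn + q = -4(p(n-1) + q) - 7n - 5.
Matching the n-coefficient: p = -4p - 7 ⇒ p = - \frac{7}{5}.
Matching constants: q = 4p - 4q - 5 ⇒ q = - \frac{53}{25}.
General: a(n) = A·(-4)^n - \frac{7 n}{5} - \frac{53}{25}.
Apply a(0) = -3: A - \frac{53}{25} = -3 ⇒ A = - \frac{22}{25}.
So a(n) = - \frac{22 \left(-4\right)^{n}}{25} - \frac{7 n}{5} - \frac{53}{25}.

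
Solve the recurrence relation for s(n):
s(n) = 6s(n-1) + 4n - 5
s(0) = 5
First-order linear with linear forcing.
Homogeneous solution: s_h(n) = A·(6)^n.
Try particular s_p(n) = pn + q. Substituting:
  pn + q = 6(p(n-1) + q) + 4n - 5.
Matching the n-coefficient: p = 6p + 4 ⇒ p = - \frac{4}{5}.
Matching constants: q = -6p + 6q - 5 ⇒ q = \frac{1}{25}.
General: s(n) = A·(6)^n - \frac{4 n}{5} + \frac{1}{25}.
Apply s(0) = 5: A + \frac{1}{25} = 5 ⇒ A = \frac{124}{25}.
So s(n) = \frac{124 \cdot 6^{n}}{25} - \frac{4 n}{5} + \frac{1}{25}.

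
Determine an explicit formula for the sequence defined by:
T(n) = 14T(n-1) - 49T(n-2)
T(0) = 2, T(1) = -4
Characteristic equation: x² - 14x + 49 = 0, which is (x - (7))².
Repeated root r = 7.
General solution: T(n) = (A + Bn)·(7)^n.
From T(0) = 2: A = 2.
From T(1) = -4: (A + B)·(7) = -4 ⇒ B = - \frac{18}{7}.
So T(n) = \left(2 - \frac{18 n}{7}\right) \cdot (7)^n.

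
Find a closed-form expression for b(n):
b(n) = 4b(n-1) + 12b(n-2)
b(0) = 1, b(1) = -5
Characteristic equation: x² - 4x - 12 = 0, which factors as (x - (-2))(x - (6)) = 0.
Roots r₁ = -2, r₂ = 6 (distinct).
General solution: b(n) = A·(-2)^n + B·(6)^n.
From b(0) = 1: A + B = 1.
From b(1) = -5: -2A + 6B = -5.
Solving: A = \frac{11}{8}, B = - \frac{3}{8}.
So b(n) = \frac{11 \left(-2\right)^{n}}{8} - \frac{3 \cdot 6^{n}}{8}.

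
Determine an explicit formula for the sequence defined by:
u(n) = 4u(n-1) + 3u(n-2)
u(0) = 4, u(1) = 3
Characteristic equation: x² - 4x - 3 = 0.
Discriminant Δ = (4)² + 4·(3) = 28.
Roots r₁,₂ = (4 ± √28)/2, so r₁ = 2 + \sqrt{7}, r₂ = 2 - \sqrt{7}.
General solution: u(n) = A·r₁^n + B·r₂^n.
From the initial conditions, A + B = 4 and r₁A + r₂B = 3.
Since r₁ - r₂ = √28: A = (3 - (4)r₂)/√28 = 2 - \frac{5 \sqrt{7}}{14}, and B = 4 - A = \frac{5 \sqrt{7}}{14} + 2.
So u(n) = \left(2 - \frac{5 \sqrt{7}}{14}\right)\left(2 + \sqrt{7}\right)^n + \left(\frac{5 \sqrt{7}}{14} + 2\right)\left(2 - \sqrt{7}\right)^n.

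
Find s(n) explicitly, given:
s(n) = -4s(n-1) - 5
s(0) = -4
First-order linear non-homogeneous.
Homogeneous solution: s_h(n) = A·(-4)^n.
Try constant particular solution s_p = K: K = -4K - 5 ⇒ K = -1.
General: s(n) = A·(-4)^n - 1.
Apply s(0) = -4: A - 1 = -4 ⇒ A = -3.
So s(n) = - 3 \left(-4\right)^{n} - 1.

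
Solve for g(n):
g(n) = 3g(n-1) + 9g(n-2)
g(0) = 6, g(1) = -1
Characteristic equation: x² - 3x - 9 = 0.
Discriminant Δ = (3)² + 4·(9) = 45.
Roots r₁,₂ = (3 ± √45)/2, so r₁ = \frac{3}{2} + \frac{3 \sqrt{5}}{2}, r₂ = \frac{3}{2} - \frac{3 \sqrt{5}}{2}.
General solution: g(n) = A·r₁^n + B·r₂^n.
From the initial conditions, A + B = 6 and r₁A + r₂B = -1.
Since r₁ - r₂ = √45: A = (-1 - (6)r₂)/√45 = 3 - \frac{2 \sqrt{5}}{3}, and B = 6 - A = \frac{2 \sqrt{5}}{3} + 3.
So g(n) = \left(3 - \frac{2 \sqrt{5}}{3}\right)\left(\frac{3}{2} + \frac{3 \sqrt{5}}{2}\right)^n + \left(\frac{2 \sqrt{5}}{3} + 3\right)\left(\frac{3}{2} - \frac{3 \sqrt{5}}{2}\right)^n.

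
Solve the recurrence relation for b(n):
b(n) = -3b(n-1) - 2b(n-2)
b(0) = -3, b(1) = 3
Characteristic equation: x² + 3x + 2 = 0, which factors as (x - (-2))(x - (-1)) = 0.
Roots r₁ = -2, r₂ = -1 (distinct).
General solution: b(n) = A·(-2)^n + B·(-1)^n.
From b(0) = -3: A + B = -3.
From b(1) = 3: -2A - B = 3.
Solving: A = 0, B = -3.
So b(n) = - 3 \left(-1\right)^{n}.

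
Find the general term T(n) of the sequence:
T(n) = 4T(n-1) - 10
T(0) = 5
First-order linear non-homogeneous.
Homogeneous solution: T_h(n) = A·(4)^n.
Try constant particular solution T_p = K: K = 4K - 10 ⇒ K = \frac{10}{3}.
General: T(n) = A·(4)^n + \frac{10}{3}.
Apply T(0) = 5: A + \frac{10}{3} = 5 ⇒ A = \frac{5}{3}.
So T(n) = \frac{5 \cdot 4^{n}}{3} + \frac{10}{3}.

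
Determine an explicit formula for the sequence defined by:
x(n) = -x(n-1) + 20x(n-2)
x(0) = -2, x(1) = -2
Characteristic equation: x² + x - 20 = 0, which factors as (x - (-5))(x - (4)) = 0.
Roots r₁ = -5, r₂ = 4 (distinct).
General solution: x(n) = A·(-5)^n + B·(4)^n.
From x(0) = -2: A + B = -2.
From x(1) = -2: -5A + 4B = -2.
Solving: A = - \frac{2}{3}, B = - \frac{4}{3}.
So x(n) = - \frac{2 \left(-5\right)^{n}}{3} - \frac{4 \cdot 4^{n}}{3}.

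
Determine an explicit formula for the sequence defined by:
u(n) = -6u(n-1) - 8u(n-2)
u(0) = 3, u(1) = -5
Characteristic equation: x² + 6x + 8 = 0, which factors as (x - (-4))(x - (-2)) = 0.
Roots r₁ = -4, r₂ = -2 (distinct).
General solution: u(n) = A·(-4)^n + B·(-2)^n.
From u(0) = 3: A + B = 3.
From u(1) = -5: -4A - 2B = -5.
Solving: A = - \frac{1}{2}, B = \frac{7}{2}.
So u(n) = \frac{7 \left(-2\right)^{n}}{2} - \frac{\left(-4\right)^{n}}{2}.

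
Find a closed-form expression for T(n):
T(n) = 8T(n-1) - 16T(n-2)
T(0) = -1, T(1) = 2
Characteristic equation: x² - 8x + 16 = 0, which is (x - (4))².
Repeated root r = 4.
General solution: T(n) = (A + Bn)·(4)^n.
From T(0) = -1: A = -1.
From T(1) = 2: (A + B)·(4) = 2 ⇒ B = \frac{3}{2}.
So T(n) = \left(\frac{3 n}{2} - 1\right) \cdot (4)^n.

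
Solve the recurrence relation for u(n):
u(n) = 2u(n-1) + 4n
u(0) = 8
First-order linear with linear forcing.
Homogeneous solution: u_h(n) = A·(2)^n.
Try particular u_p(n) = pn + q. Substituting:
  pn + q = 2(p(n-1) + q) + 4n.
Matching the n-coefficient: p = 2p + 4 ⇒ p = -4.
Matching constants: q = -2p + 2q ⇒ q = -8.
General: u(n) = A·(2)^n - 4 n - 8.
Apply u(0) = 8: A - 8 = 8 ⇒ A = 16.
So u(n) = 16 \cdot 2^{n} - 4 n - 8.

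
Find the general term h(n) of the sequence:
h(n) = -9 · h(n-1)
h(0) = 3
Pure geometric recurrence with ratio -9.
By induction h(n) = h(0) · (-9)^n = 3 \left(-9\right)^{n}.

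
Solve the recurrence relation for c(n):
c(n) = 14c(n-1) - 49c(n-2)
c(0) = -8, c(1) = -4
Characteristic equation: x² - 14x + 49 = 0, which is (x - (7))².
Repeated root r = 7.
General solution: c(n) = (A + Bn)·(7)^n.
From c(0) = -8: A = -8.
From c(1) = -4: (A + B)·(7) = -4 ⇒ B = \frac{52}{7}.
So c(n) = \left(\frac{52 n}{7} - 8\right) \cdot (7)^n.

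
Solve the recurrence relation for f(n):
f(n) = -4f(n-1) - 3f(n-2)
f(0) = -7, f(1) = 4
Characteristic equation: x² + 4x + 3 = 0, which factors as (x - (-1))(x - (-3)) = 0.
Roots r₁ = -1, r₂ = -3 (distinct).
General solution: f(n) = A·(-1)^n + B·(-3)^n.
From f(0) = -7: A + B = -7.
From f(1) = 4: -A - 3B = 4.
Solving: A = - \frac{17}{2}, B = \frac{3}{2}.
So f(n) = - \frac{17 \left(-1\right)^{n}}{2} + \frac{3 \left(-3\right)^{n}}{2}.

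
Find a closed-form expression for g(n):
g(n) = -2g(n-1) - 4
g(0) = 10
First-order linear non-homogeneous.
Homogeneous solution: g_h(n) = A·(-2)^n.
Try constant particular solution g_p = K: K = -2K - 4 ⇒ K = - \frac{4}{3}.
General: g(n) = A·(-2)^n - \frac{4}{3}.
Apply g(0) = 10: A - \frac{4}{3} = 10 ⇒ A = \frac{34}{3}.
So g(n) = \frac{34 \left(-2\right)^{n}}{3} - \frac{4}{3}.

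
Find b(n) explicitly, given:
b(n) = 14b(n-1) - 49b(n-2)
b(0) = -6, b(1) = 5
Characteristic equation: x² - 14x + 49 = 0, which is (x - (7))².
Repeated root r = 7.
General solution: b(n) = (A + Bn)·(7)^n.
From b(0) = -6: A = -6.
From b(1) = 5: (A + B)·(7) = 5 ⇒ B = \frac{47}{7}.
So b(n) = \left(\frac{47 n}{7} - 6\right) \cdot (7)^n.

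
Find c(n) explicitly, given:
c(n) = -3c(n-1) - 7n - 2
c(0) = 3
First-order linear with linear forcing.
Homogeneous solution: c_h(n) = A·(-3)^n.
Try particular c_p(n) = pn + q. Substituting:
  pn + q = -3(p(n-1) + q) - 7n - 2.
Matching the n-coefficient: p = -3p - 7 ⇒ p = - \frac{7}{4}.
Matching constants: q = 3p - 3q - 2 ⇒ q = - \frac{29}{16}.
General: c(n) = A·(-3)^n - \frac{7 n}{4} - \frac{29}{16}.
Apply c(0) = 3: A - \frac{29}{16} = 3 ⇒ A = \frac{77}{16}.
So c(n) = \frac{77 \left(-3\right)^{n}}{16} - \frac{7 n}{4} - \frac{29}{16}.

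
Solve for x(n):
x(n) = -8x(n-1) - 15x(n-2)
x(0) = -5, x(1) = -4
Characteristic equation: x² + 8x + 15 = 0, which factors as (x - (-5))(x - (-3)) = 0.
Roots r₁ = -5, r₂ = -3 (distinct).
General solution: x(n) = A·(-5)^n + B·(-3)^n.
From x(0) = -5: A + B = -5.
From x(1) = -4: -5A - 3B = -4.
Solving: A = \frac{19}{2}, B = - \frac{29}{2}.
So x(n) = - \frac{29 \left(-3\right)^{n}}{2} + \frac{19 \left(-5\right)^{n}}{2}.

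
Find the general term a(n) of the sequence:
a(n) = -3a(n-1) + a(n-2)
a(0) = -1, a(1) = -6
Characteristic equation: x² + 3x - 1 = 0.
Discriminant Δ = (-3)² + 4·(1) = 13.
Roots r₁,₂ = (-3 ± √13)/2, so r₁ = - \frac{3}{2} + \frac{\sqrt{13}}{2}, r₂ = - \frac{\sqrt{13}}{2} - \frac{3}{2}.
General solution: a(n) = A·r₁^n + B·r₂^n.
From the initial conditions, A + B = -1 and r₁A + r₂B = -6.
Since r₁ - r₂ = √13: A = (-6 - (-1)r₂)/√13 = - \frac{15 \sqrt{13}}{26} - \frac{1}{2}, and B = -1 - A = - \frac{1}{2} + \frac{15 \sqrt{13}}{26}.
So a(n) = \left(- \frac{15 \sqrt{13}}{26} - \frac{1}{2}\right)\left(- \frac{3}{2} + \frac{\sqrt{13}}{2}\right)^n + \left(- \frac{1}{2} + \frac{15 \sqrt{13}}{26}\right)\left(- \frac{\sqrt{13}}{2} - \frac{3}{2}\right)^n.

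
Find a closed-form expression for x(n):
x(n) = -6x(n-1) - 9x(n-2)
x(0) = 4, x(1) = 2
Characteristic equation: x² + 6x + 9 = 0, which is (x - (-3))².
Repeated root r = -3.
General solution: x(n) = (A + Bn)·(-3)^n.
From x(0) = 4: A = 4.
From x(1) = 2: (A + B)·(-3) = 2 ⇒ B = - \frac{14}{3}.
So x(n) = \left(4 - \frac{14 n}{3}\right) \cdot (-3)^n.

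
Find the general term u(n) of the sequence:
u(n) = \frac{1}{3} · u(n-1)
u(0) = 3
Pure geometric recurrence with ratio \frac{1}{3}.
By induction u(n) = u(0) · (\frac{1}{3})^n = 3 \cdot 3^{- n}.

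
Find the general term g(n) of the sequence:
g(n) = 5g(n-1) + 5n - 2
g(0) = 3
First-order linear with linear forcing.
Homogeneous solution: g_h(n) = A·(5)^n.
Try particular g_p(n) = pn + q. Substituting:
  pn + q = 5(p(n-1) + q) + 5n - 2.
Matching the n-coefficient: p = 5p + 5 ⇒ p = - \frac{5}{4}.
Matching constants: q = -5p + 5q - 2 ⇒ q = - \frac{17}{16}.
General: g(n) = A·(5)^n - \frac{5 n}{4} - \frac{17}{16}.
Apply g(0) = 3: A - \frac{17}{16} = 3 ⇒ A = \frac{65}{16}.
So g(n) = \frac{65 \cdot 5^{n}}{16} - \frac{5 n}{4} - \frac{17}{16}.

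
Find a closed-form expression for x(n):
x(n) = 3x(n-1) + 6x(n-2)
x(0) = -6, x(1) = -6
Characteristic equation: x² - 3x - 6 = 0.
Discriminant Δ = (3)² + 4·(6) = 33.
Roots r₁,₂ = (3 ± √33)/2, so r₁ = \frac{3}{2} + \frac{\sqrt{33}}{2}, r₂ = \frac{3}{2} - \frac{\sqrt{33}}{2}.
General solution: x(n) = A·r₁^n + B·r₂^n.
From the initial conditions, A + B = -6 and r₁A + r₂B = -6.
Since r₁ - r₂ = √33: A = (-6 - (-6)r₂)/√33 = -3 + \frac{\sqrt{33}}{11}, and B = -6 - A = -3 - \frac{\sqrt{33}}{11}.
So x(n) = \left(-3 + \frac{\sqrt{33}}{11}\right)\left(\frac{3}{2} + \frac{\sqrt{33}}{2}\right)^n + \left(-3 - \frac{\sqrt{33}}{11}\right)\left(\frac{3}{2} - \frac{\sqrt{33}}{2}\right)^n.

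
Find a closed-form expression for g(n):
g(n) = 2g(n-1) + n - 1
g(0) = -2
First-order linear with linear forcing.
Homogeneous solution: g_h(n) = A·(2)^n.
Try particular g_p(n) = pn + q. Substituting:
  pn + q = 2(p(n-1) + q) + n - 1.
Matching the n-coefficient: p = 2p + 1 ⇒ p = -1.
Matching constants: q = -2p + 2q - 1 ⇒ q = -1.
General: g(n) = A·(2)^n - n - 1.
Apply g(0) = -2: A - 1 = -2 ⇒ A = -1.
So g(n) = - 2^{n} - n - 1.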